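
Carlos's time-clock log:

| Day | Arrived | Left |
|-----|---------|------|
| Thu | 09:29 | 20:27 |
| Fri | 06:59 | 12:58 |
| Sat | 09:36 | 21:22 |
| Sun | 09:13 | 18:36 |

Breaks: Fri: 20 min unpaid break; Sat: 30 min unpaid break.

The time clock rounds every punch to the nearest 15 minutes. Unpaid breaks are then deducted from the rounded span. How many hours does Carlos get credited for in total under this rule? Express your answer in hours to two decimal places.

37.17 hours

Thu: in 09:29→09:30, out 20:27→20:30; 11 h 0 min
Fri: in 06:59→07:00, out 12:58→13:00; 6 h 0 min − 20 min = 5 h 40 min
Sat: in 09:36→09:30, out 21:22→21:15; 11 h 45 min − 30 min = 11 h 15 min
Sun: in 09:13→09:15, out 18:36→18:30; 9 h 15 min
Total credited: 37 h 10 min.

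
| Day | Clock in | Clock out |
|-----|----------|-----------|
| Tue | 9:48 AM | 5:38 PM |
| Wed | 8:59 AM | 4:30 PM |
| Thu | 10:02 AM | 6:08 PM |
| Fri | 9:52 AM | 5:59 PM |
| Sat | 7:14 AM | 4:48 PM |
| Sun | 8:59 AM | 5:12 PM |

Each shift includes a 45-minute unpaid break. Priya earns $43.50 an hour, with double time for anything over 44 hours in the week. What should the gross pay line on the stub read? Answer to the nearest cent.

Tue: 9:48 AM–5:38 PM = 7 h 50 min; less 45 min break → 7 h 5 min
Wed: 8:59 AM–4:30 PM = 7 h 31 min; less 45 min break → 6 h 46 min
Thu: 10:02 AM–6:08 PM = 8 h 6 min; less 45 min break → 7 h 21 min
Fri: 9:52 AM–5:59 PM = 8 h 7 min; less 45 min break → 7 h 22 min
Sat: 7:14 AM–4:48 PM = 9 h 34 min; less 45 min break → 8 h 49 min
Sun: 8:59 AM–5:12 PM = 8 h 13 min; less 45 min break → 7 h 28 min
Total worked: 44 h 51 min = 2691 min.
Regular 44 h 0 min = 2640 min at $43.50/h; overtime 0 h 51 min = 51 min at $87.00/h.
Pay = (2640 × $43.50 + 51 × $87.00) ÷ 60 = $1987.95.

$1987.95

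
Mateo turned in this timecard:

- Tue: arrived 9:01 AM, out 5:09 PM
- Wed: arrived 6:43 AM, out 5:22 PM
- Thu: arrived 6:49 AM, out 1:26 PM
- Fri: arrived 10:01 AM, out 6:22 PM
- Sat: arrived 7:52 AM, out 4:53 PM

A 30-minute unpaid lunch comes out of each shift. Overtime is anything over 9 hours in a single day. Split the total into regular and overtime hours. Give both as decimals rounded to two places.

Tue: 9:01 AM–5:09 PM = 8 h 8 min; less 30 min break → 7 h 38 min
Wed: 6:43 AM–5:22 PM = 10 h 39 min; less 30 min break → 10 h 9 min
Thu: 6:49 AM–1:26 PM = 6 h 37 min; less 30 min break → 6 h 7 min
Fri: 10:01 AM–6:22 PM = 8 h 21 min; less 30 min break → 7 h 51 min
Sat: 7:52 AM–4:53 PM = 9 h 1 min; less 30 min break → 8 h 31 min
Tue reg 7 h 38 min / OT 0 h 0 min; Wed reg 9 h 0 min / OT 1 h 9 min; Thu reg 6 h 7 min / OT 0 h 0 min; Fri reg 7 h 51 min / OT 0 h 0 min; Sat reg 8 h 31 min / OT 0 h 0 min.
Totals: regular 39 h 7 min, overtime 1 h 9 min.

Regular 39.12 hours, overtime 1.15 hours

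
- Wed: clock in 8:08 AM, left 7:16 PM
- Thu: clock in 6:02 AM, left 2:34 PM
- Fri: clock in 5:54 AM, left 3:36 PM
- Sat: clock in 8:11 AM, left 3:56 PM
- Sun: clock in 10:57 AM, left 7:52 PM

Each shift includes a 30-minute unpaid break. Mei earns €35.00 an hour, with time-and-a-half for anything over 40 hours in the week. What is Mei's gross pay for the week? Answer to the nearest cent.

€1585.50

Wed: 8:08 AM–7:16 PM = 11 h 8 min; less 30 min break → 10 h 38 min
Thu: 6:02 AM–2:34 PM = 8 h 32 min; less 30 min break → 8 h 2 min
Fri: 5:54 AM–3:36 PM = 9 h 42 min; less 30 min break → 9 h 12 min
Sat: 8:11 AM–3:56 PM = 7 h 45 min; less 30 min break → 7 h 15 min
Sun: 10:57 AM–7:52 PM = 8 h 55 min; less 30 min break → 8 h 25 min
Total worked: 43 h 32 min = 2612 min.
Regular 40 h 0 min = 2400 min at €35.00/h; overtime 3 h 32 min = 212 min at €52.50/h.
Pay = (2400 × €35.00 + 212 × €52.50) ÷ 60 = €1585.50.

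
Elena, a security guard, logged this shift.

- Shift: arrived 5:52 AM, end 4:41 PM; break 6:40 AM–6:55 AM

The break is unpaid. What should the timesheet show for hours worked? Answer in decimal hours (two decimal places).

Shift: 5:52 AM–4:41 PM = 10 h 49 min; less 15 min break → 10 h 34 min

10.57 hours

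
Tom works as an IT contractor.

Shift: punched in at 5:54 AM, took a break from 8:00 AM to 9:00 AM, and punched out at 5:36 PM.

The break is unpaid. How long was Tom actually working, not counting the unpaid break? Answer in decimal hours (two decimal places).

10.70 hours

Shift: 5:54 AM–5:36 PM = 11 h 42 min; less 60 min break → 10 h 42 min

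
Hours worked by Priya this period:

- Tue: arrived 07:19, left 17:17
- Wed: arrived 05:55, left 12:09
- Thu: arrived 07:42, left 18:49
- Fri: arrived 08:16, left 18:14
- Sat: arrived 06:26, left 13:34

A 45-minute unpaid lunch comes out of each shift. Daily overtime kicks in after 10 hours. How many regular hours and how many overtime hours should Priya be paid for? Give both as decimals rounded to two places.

Regular 40.30 hours, overtime 0.37 hours

Tue: 07:19–17:17 = 9 h 58 min; less 45 min break → 9 h 13 min
Wed: 05:55–12:09 = 6 h 14 min; less 45 min break → 5 h 29 min
Thu: 07:42–18:49 = 11 h 7 min; less 45 min break → 10 h 22 min
Fri: 08:16–18:14 = 9 h 58 min; less 45 min break → 9 h 13 min
Sat: 06:26–13:34 = 7 h 8 min; less 45 min break → 6 h 23 min
Tue reg 9 h 13 min / OT 0 h 0 min; Wed reg 5 h 29 min / OT 0 h 0 min; Thu reg 10 h 0 min / OT 0 h 22 min; Fri reg 9 h 13 min / OT 0 h 0 min; Sat reg 6 h 23 min / OT 0 h 0 min.
Totals: regular 40 h 18 min, overtime 0 h 22 min.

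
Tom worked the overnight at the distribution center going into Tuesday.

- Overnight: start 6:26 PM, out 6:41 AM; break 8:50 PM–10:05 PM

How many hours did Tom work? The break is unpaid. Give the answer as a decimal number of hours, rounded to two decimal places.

Overnight: 6:26 PM → midnight = 5 h 34 min; midnight → 6:41 AM = 6 h 41 min; span 12 h 15 min; less 75 min break → 11 h 0 min

11.00 hours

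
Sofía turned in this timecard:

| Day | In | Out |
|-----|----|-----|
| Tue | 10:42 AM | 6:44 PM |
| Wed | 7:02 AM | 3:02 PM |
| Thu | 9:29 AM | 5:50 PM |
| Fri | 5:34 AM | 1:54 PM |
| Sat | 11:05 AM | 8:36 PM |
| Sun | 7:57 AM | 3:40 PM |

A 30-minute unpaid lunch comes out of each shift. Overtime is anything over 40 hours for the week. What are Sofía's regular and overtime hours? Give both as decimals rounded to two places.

Regular 40.00 hours, overtime 6.95 hours

Tue: 10:42 AM–6:44 PM = 8 h 2 min; less 30 min break → 7 h 32 min
Wed: 7:02 AM–3:02 PM = 8 h 0 min; less 30 min break → 7 h 30 min
Thu: 9:29 AM–5:50 PM = 8 h 21 min; less 30 min break → 7 h 51 min
Fri: 5:34 AM–1:54 PM = 8 h 20 min; less 30 min break → 7 h 50 min
Sat: 11:05 AM–8:36 PM = 9 h 31 min; less 30 min break → 9 h 1 min
Sun: 7:57 AM–3:40 PM = 7 h 43 min; less 30 min break → 7 h 13 min
Total worked: 46 h 57 min = 46.95 h.
Threshold 40 h → overtime 6 h 57 min, regular 40 h 0 min.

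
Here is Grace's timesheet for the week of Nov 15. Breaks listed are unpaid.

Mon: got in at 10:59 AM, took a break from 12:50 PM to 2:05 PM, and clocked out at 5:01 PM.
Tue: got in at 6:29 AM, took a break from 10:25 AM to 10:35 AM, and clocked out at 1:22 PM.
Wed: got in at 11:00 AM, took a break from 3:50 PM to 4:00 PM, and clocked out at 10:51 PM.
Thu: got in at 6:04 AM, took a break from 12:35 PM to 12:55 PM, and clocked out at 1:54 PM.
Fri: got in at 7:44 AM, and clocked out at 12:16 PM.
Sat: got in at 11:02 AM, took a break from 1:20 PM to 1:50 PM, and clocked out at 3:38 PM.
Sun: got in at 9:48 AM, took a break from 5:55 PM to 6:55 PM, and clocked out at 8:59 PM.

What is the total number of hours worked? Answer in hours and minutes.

49 h 30 min

Mon: 10:59 AM–5:01 PM = 6 h 2 min; less 75 min break → 4 h 47 min
Tue: 6:29 AM–1:22 PM = 6 h 53 min; less 10 min break → 6 h 43 min
Wed: 11:00 AM–10:51 PM = 11 h 51 min; less 10 min break → 11 h 41 min
Thu: 6:04 AM–1:54 PM = 7 h 50 min; less 20 min break → 7 h 30 min
Fri: 7:44 AM–12:16 PM = 4 h 32 min
Sat: 11:02 AM–3:38 PM = 4 h 36 min; less 30 min break → 4 h 6 min
Sun: 9:48 AM–8:59 PM = 11 h 11 min; less 60 min break → 10 h 11 min
Total: 4 h 47 min + 6 h 43 min + 11 h 41 min + 7 h 30 min + 4 h 32 min + 4 h 6 min + 10 h 11 min = 49 h 30 min.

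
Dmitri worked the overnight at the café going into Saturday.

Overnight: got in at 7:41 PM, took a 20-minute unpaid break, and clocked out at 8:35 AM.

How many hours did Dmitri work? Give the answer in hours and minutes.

12 h 34 min

Overnight: 7:41 PM → midnight = 4 h 19 min; midnight → 8:35 AM = 8 h 35 min; span 12 h 54 min; less 20 min break → 12 h 34 min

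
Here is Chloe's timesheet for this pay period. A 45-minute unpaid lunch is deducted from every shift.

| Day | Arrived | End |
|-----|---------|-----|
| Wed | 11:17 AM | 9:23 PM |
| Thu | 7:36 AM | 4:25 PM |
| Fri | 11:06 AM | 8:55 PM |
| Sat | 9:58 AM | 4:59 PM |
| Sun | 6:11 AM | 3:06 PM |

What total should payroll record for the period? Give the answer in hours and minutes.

Wed: 11:17 AM–9:23 PM = 10 h 6 min; less 45 min break → 9 h 21 min
Thu: 7:36 AM–4:25 PM = 8 h 49 min; less 45 min break → 8 h 4 min
Fri: 11:06 AM–8:55 PM = 9 h 49 min; less 45 min break → 9 h 4 min
Sat: 9:58 AM–4:59 PM = 7 h 1 min; less 45 min break → 6 h 16 min
Sun: 6:11 AM–3:06 PM = 8 h 55 min; less 45 min break → 8 h 10 min
Total: 9 h 21 min + 8 h 4 min + 9 h 4 min + 6 h 16 min + 8 h 10 min = 40 h 55 min.

40 h 55 min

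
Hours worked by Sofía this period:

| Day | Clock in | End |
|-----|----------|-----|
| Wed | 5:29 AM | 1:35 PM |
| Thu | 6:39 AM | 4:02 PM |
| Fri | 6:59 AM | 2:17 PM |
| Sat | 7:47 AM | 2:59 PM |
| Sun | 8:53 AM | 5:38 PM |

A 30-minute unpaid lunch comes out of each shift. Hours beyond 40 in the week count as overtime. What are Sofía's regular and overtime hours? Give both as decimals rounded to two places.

Regular 38.23 hours, overtime 0.00 hours

Wed: 5:29 AM–1:35 PM = 8 h 6 min; less 30 min break → 7 h 36 min
Thu: 6:39 AM–4:02 PM = 9 h 23 min; less 30 min break → 8 h 53 min
Fri: 6:59 AM–2:17 PM = 7 h 18 min; less 30 min break → 6 h 48 min
Sat: 7:47 AM–2:59 PM = 7 h 12 min; less 30 min break → 6 h 42 min
Sun: 8:53 AM–5:38 PM = 8 h 45 min; less 30 min break → 8 h 15 min
Total worked: 38 h 14 min = 38.23 h.
Threshold 40 h → overtime 0 h 0 min, regular 38 h 14 min.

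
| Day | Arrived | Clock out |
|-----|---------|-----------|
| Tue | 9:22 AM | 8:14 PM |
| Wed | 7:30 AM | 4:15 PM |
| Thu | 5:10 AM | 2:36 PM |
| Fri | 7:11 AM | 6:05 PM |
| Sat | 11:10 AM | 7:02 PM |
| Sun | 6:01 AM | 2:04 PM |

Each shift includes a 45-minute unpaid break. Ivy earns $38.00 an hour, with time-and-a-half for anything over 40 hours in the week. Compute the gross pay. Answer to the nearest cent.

Tue: 9:22 AM–8:14 PM = 10 h 52 min; less 45 min break → 10 h 7 min
Wed: 7:30 AM–4:15 PM = 8 h 45 min; less 45 min break → 8 h 0 min
Thu: 5:10 AM–2:36 PM = 9 h 26 min; less 45 min break → 8 h 41 min
Fri: 7:11 AM–6:05 PM = 10 h 54 min; less 45 min break → 10 h 9 min
Sat: 11:10 AM–7:02 PM = 7 h 52 min; less 45 min break → 7 h 7 min
Sun: 6:01 AM–2:04 PM = 8 h 3 min; less 45 min break → 7 h 18 min
Total worked: 51 h 22 min = 3082 min.
Regular 40 h 0 min = 2400 min at $38.00/h; overtime 11 h 22 min = 682 min at $57.00/h.
Pay = (2400 × $38.00 + 682 × $57.00) ÷ 60 = $2167.90.

$2167.90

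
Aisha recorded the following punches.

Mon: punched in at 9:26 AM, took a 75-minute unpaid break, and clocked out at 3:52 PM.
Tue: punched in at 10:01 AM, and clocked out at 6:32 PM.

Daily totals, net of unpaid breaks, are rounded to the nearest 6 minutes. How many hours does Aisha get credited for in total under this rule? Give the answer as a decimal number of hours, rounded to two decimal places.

13.70 hours

Mon: 9:26 AM–3:52 PM = 6 h 26 min − 75 min = 5 h 11 min → rounds to 5 h 12 min
Tue: 10:01 AM–6:32 PM = 8 h 31 min → rounds to 8 h 30 min
Total credited: 13 h 42 min.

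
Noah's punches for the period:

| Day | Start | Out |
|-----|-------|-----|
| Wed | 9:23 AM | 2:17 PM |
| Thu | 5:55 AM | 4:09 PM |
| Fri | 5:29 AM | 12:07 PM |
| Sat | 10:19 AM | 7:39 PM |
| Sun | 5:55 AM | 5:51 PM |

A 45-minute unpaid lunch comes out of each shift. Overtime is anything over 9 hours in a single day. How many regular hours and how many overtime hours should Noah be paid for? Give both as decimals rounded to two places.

Regular 36.62 hours, overtime 2.67 hours

Wed: 9:23 AM–2:17 PM = 4 h 54 min; less 45 min break → 4 h 9 min
Thu: 5:55 AM–4:09 PM = 10 h 14 min; less 45 min break → 9 h 29 min
Fri: 5:29 AM–12:07 PM = 6 h 38 min; less 45 min break → 5 h 53 min
Sat: 10:19 AM–7:39 PM = 9 h 20 min; less 45 min break → 8 h 35 min
Sun: 5:55 AM–5:51 PM = 11 h 56 min; less 45 min break → 11 h 11 min
Wed reg 4 h 9 min / OT 0 h 0 min; Thu reg 9 h 0 min / OT 0 h 29 min; Fri reg 5 h 53 min / OT 0 h 0 min; Sat reg 8 h 35 min / OT 0 h 0 min; Sun reg 9 h 0 min / OT 2 h 11 min.
Totals: regular 36 h 37 min, overtime 2 h 40 min.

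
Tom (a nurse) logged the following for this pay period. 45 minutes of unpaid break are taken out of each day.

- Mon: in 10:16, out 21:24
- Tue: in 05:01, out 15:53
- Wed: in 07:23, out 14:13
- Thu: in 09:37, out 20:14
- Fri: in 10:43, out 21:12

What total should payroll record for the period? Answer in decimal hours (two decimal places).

46.18 hours

Mon: 10:16–21:24 = 11 h 8 min; less 45 min break → 10 h 23 min
Tue: 05:01–15:53 = 10 h 52 min; less 45 min break → 10 h 7 min
Wed: 07:23–14:13 = 6 h 50 min; less 45 min break → 6 h 5 min
Thu: 09:37–20:14 = 10 h 37 min; less 45 min break → 9 h 52 min
Fri: 10:43–21:12 = 10 h 29 min; less 45 min break → 9 h 44 min
Total: 10 h 23 min + 10 h 7 min + 6 h 5 min + 9 h 52 min + 9 h 44 min = 46 h 11 min.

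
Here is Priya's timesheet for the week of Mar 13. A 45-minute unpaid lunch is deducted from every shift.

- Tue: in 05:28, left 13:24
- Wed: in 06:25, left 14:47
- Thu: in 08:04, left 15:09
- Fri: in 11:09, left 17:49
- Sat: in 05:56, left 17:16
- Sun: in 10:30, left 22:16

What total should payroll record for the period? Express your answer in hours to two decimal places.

Tue: 05:28–13:24 = 7 h 56 min; less 45 min break → 7 h 11 min
Wed: 06:25–14:47 = 8 h 22 min; less 45 min break → 7 h 37 min
Thu: 08:04–15:09 = 7 h 5 min; less 45 min break → 6 h 20 min
Fri: 11:09–17:49 = 6 h 40 min; less 45 min break → 5 h 55 min
Sat: 05:56–17:16 = 11 h 20 min; less 45 min break → 10 h 35 min
Sun: 10:30–22:16 = 11 h 46 min; less 45 min break → 11 h 1 min
Total: 7 h 11 min + 7 h 37 min + 6 h 20 min + 5 h 55 min + 10 h 35 min + 11 h 1 min = 48 h 39 min.

48.65 hours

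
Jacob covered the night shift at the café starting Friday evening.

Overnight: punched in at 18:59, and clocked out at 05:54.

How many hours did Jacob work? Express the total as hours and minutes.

Overnight: 18:59 → midnight = 5 h 1 min; midnight → 05:54 = 5 h 54 min; span 10 h 55 min

10 h 55 min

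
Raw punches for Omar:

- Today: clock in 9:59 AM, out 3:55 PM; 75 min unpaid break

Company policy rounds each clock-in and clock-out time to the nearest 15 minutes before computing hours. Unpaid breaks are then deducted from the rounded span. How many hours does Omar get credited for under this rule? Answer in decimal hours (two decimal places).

Today: in 9:59 AM→10:00 AM, out 3:55 PM→4:00 PM; 6 h 0 min − 75 min = 4 h 45 min

4.75 hours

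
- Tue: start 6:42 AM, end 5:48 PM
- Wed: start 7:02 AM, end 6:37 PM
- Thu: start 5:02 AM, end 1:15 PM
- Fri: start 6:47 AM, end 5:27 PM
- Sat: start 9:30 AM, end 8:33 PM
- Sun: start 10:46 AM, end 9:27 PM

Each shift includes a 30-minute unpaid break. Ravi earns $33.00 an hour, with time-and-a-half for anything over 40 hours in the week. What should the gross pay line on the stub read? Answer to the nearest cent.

$2324.85

Tue: 6:42 AM–5:48 PM = 11 h 6 min; less 30 min break → 10 h 36 min
Wed: 7:02 AM–6:37 PM = 11 h 35 min; less 30 min break → 11 h 5 min
Thu: 5:02 AM–1:15 PM = 8 h 13 min; less 30 min break → 7 h 43 min
Fri: 6:47 AM–5:27 PM = 10 h 40 min; less 30 min break → 10 h 10 min
Sat: 9:30 AM–8:33 PM = 11 h 3 min; less 30 min break → 10 h 33 min
Sun: 10:46 AM–9:27 PM = 10 h 41 min; less 30 min break → 10 h 11 min
Total worked: 60 h 18 min = 3618 min.
Regular 40 h 0 min = 2400 min at $33.00/h; overtime 20 h 18 min = 1218 min at $49.50/h.
Pay = (2400 × $33.00 + 1218 × $49.50) ÷ 60 = $2324.85.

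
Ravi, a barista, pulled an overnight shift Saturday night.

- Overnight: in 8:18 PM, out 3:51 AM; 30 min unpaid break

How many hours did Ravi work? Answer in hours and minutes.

Overnight: 8:18 PM → midnight = 3 h 42 min; midnight → 3:51 AM = 3 h 51 min; span 7 h 33 min; less 30 min break → 7 h 3 min

7 h 3 min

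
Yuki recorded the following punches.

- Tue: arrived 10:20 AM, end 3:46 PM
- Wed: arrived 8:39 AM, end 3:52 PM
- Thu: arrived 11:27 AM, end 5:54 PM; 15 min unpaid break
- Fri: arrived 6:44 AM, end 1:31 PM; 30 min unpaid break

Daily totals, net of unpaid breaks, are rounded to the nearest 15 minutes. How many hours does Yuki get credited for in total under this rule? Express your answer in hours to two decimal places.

25.25 hours

Tue: 10:20 AM–3:46 PM = 5 h 26 min → rounds to 5 h 30 min
Wed: 8:39 AM–3:52 PM = 7 h 13 min → rounds to 7 h 15 min
Thu: 11:27 AM–5:54 PM = 6 h 27 min − 15 min = 6 h 12 min → rounds to 6 h 15 min
Fri: 6:44 AM–1:31 PM = 6 h 47 min − 30 min = 6 h 17 min → rounds to 6 h 15 min
Total credited: 25 h 15 min.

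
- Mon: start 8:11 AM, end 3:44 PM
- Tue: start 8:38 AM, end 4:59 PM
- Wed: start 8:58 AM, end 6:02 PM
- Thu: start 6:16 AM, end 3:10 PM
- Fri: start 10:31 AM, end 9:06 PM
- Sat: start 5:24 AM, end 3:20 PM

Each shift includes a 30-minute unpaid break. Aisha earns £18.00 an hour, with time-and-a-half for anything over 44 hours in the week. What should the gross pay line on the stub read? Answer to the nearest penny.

£991.35

Mon: 8:11 AM–3:44 PM = 7 h 33 min; less 30 min break → 7 h 3 min
Tue: 8:38 AM–4:59 PM = 8 h 21 min; less 30 min break → 7 h 51 min
Wed: 8:58 AM–6:02 PM = 9 h 4 min; less 30 min break → 8 h 34 min
Thu: 6:16 AM–3:10 PM = 8 h 54 min; less 30 min break → 8 h 24 min
Fri: 10:31 AM–9:06 PM = 10 h 35 min; less 30 min break → 10 h 5 min
Sat: 5:24 AM–3:20 PM = 9 h 56 min; less 30 min break → 9 h 26 min
Total worked: 51 h 23 min = 3083 min.
Regular 44 h 0 min = 2640 min at £18.00/h; overtime 7 h 23 min = 443 min at £27.00/h.
Pay = (2640 × £18.00 + 443 × £27.00) ÷ 60 = £991.35.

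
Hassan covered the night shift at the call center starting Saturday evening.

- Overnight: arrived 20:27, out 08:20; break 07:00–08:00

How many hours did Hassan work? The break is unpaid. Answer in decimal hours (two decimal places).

10.88 hours

Overnight: 20:27 → midnight = 3 h 33 min; midnight → 08:20 = 8 h 20 min; span 11 h 53 min; less 60 min break → 10 h 53 min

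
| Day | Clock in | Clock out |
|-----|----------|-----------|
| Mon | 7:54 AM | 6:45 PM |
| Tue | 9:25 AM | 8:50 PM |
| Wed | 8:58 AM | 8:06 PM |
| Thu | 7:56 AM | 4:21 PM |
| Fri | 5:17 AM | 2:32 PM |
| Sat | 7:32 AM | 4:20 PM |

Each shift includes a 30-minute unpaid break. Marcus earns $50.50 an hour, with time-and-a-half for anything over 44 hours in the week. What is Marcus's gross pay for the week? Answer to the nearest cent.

$3196.65

Mon: 7:54 AM–6:45 PM = 10 h 51 min; less 30 min break → 10 h 21 min
Tue: 9:25 AM–8:50 PM = 11 h 25 min; less 30 min break → 10 h 55 min
Wed: 8:58 AM–8:06 PM = 11 h 8 min; less 30 min break → 10 h 38 min
Thu: 7:56 AM–4:21 PM = 8 h 25 min; less 30 min break → 7 h 55 min
Fri: 5:17 AM–2:32 PM = 9 h 15 min; less 30 min break → 8 h 45 min
Sat: 7:32 AM–4:20 PM = 8 h 48 min; less 30 min break → 8 h 18 min
Total worked: 56 h 52 min = 3412 min.
Regular 44 h 0 min = 2640 min at $50.50/h; overtime 12 h 52 min = 772 min at $75.75/h.
Pay = (2640 × $50.50 + 772 × $75.75) ÷ 60 = $3196.65.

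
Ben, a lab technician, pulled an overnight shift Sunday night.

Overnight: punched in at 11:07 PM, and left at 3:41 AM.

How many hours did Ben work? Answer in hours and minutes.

4 h 34 min

Overnight: 11:07 PM → midnight = 0 h 53 min; midnight → 3:41 AM = 3 h 41 min; span 4 h 34 min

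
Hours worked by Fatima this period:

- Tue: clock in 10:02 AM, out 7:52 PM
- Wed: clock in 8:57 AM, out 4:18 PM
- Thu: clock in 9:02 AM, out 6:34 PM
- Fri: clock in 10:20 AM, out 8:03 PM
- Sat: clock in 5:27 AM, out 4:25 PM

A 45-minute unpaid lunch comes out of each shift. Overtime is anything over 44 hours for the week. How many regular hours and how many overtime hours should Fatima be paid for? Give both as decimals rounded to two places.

Regular 43.65 hours, overtime 0.00 hours

Tue: 10:02 AM–7:52 PM = 9 h 50 min; less 45 min break → 9 h 5 min
Wed: 8:57 AM–4:18 PM = 7 h 21 min; less 45 min break → 6 h 36 min
Thu: 9:02 AM–6:34 PM = 9 h 32 min; less 45 min break → 8 h 47 min
Fri: 10:20 AM–8:03 PM = 9 h 43 min; less 45 min break → 8 h 58 min
Sat: 5:27 AM–4:25 PM = 10 h 58 min; less 45 min break → 10 h 13 min
Total worked: 43 h 39 min = 43.65 h.
Threshold 44 h → overtime 0 h 0 min, regular 43 h 39 min.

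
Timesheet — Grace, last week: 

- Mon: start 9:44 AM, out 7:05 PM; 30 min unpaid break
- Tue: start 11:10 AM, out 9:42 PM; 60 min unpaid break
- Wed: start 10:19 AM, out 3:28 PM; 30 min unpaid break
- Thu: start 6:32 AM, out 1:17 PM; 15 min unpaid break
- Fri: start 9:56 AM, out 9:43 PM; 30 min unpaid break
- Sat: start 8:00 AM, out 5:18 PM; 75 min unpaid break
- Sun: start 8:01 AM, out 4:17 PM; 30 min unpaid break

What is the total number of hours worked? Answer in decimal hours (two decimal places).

56.63 hours

Mon: 9:44 AM–7:05 PM = 9 h 21 min; less 30 min break → 8 h 51 min
Tue: 11:10 AM–9:42 PM = 10 h 32 min; less 60 min break → 9 h 32 min
Wed: 10:19 AM–3:28 PM = 5 h 9 min; less 30 min break → 4 h 39 min
Thu: 6:32 AM–1:17 PM = 6 h 45 min; less 15 min break → 6 h 30 min
Fri: 9:56 AM–9:43 PM = 11 h 47 min; less 30 min break → 11 h 17 min
Sat: 8:00 AM–5:18 PM = 9 h 18 min; less 75 min break → 8 h 3 min
Sun: 8:01 AM–4:17 PM = 8 h 16 min; less 30 min break → 7 h 46 min
Total: 8 h 51 min + 9 h 32 min + 4 h 39 min + 6 h 30 min + 11 h 17 min + 8 h 3 min + 7 h 46 min = 56 h 38 min.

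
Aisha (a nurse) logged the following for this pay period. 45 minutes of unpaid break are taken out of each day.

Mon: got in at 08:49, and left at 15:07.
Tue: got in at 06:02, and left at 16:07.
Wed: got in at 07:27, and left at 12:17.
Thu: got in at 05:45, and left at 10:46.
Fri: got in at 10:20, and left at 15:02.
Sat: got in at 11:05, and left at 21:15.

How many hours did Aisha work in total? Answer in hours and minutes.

36 h 36 min

Mon: 08:49–15:07 = 6 h 18 min; less 45 min break → 5 h 33 min
Tue: 06:02–16:07 = 10 h 5 min; less 45 min break → 9 h 20 min
Wed: 07:27–12:17 = 4 h 50 min; less 45 min break → 4 h 5 min
Thu: 05:45–10:46 = 5 h 1 min; less 45 min break → 4 h 16 min
Fri: 10:20–15:02 = 4 h 42 min; less 45 min break → 3 h 57 min
Sat: 11:05–21:15 = 10 h 10 min; less 45 min break → 9 h 25 min
Total: 5 h 33 min + 9 h 20 min + 4 h 5 min + 4 h 16 min + 3 h 57 min + 9 h 25 min = 36 h 36 min.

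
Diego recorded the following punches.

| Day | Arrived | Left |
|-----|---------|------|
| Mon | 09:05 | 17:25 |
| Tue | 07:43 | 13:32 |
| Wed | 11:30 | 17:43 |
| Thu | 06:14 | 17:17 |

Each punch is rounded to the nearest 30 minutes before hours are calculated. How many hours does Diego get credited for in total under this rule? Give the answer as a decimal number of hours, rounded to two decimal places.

32.00 hours

Mon: in 09:05→09:00, out 17:25→17:30; 8 h 30 min
Tue: in 07:43→07:30, out 13:32→13:30; 6 h 0 min
Wed: in 11:30→11:30, out 17:43→17:30; 6 h 0 min
Thu: in 06:14→06:00, out 17:17→17:30; 11 h 30 min
Total credited: 32 h 0 min.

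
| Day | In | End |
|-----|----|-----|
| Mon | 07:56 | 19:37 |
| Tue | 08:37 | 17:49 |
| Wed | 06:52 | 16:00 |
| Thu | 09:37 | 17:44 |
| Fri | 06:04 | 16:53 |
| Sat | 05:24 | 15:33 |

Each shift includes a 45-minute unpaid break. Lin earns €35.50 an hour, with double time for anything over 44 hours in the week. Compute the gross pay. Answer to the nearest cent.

Mon: 07:56–19:37 = 11 h 41 min; less 45 min break → 10 h 56 min
Tue: 08:37–17:49 = 9 h 12 min; less 45 min break → 8 h 27 min
Wed: 06:52–16:00 = 9 h 8 min; less 45 min break → 8 h 23 min
Thu: 09:37–17:44 = 8 h 7 min; less 45 min break → 7 h 22 min
Fri: 06:04–16:53 = 10 h 49 min; less 45 min break → 10 h 4 min
Sat: 05:24–15:33 = 10 h 9 min; less 45 min break → 9 h 24 min
Total worked: 54 h 36 min = 3276 min.
Regular 44 h 0 min = 2640 min at €35.50/h; overtime 10 h 36 min = 636 min at €71.00/h.
Pay = (2640 × €35.50 + 636 × €71.00) ÷ 60 = €2314.60.

€2314.60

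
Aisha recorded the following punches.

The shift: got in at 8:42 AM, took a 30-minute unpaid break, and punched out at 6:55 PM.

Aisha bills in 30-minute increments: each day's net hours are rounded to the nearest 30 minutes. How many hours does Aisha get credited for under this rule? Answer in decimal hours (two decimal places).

The shift: 8:42 AM–6:55 PM = 10 h 13 min − 30 min = 9 h 43 min → rounds to 9 h 30 min

9.50 hours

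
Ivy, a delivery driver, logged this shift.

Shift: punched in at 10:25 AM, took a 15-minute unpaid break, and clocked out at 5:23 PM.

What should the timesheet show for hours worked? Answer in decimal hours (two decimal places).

6.72 hours

Shift: 10:25 AM–5:23 PM = 6 h 58 min; less 15 min break → 6 h 43 min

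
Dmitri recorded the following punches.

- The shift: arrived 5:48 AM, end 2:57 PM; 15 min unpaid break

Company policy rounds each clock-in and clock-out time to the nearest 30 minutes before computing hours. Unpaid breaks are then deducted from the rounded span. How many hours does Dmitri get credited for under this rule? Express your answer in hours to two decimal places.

8.75 hours

The shift: in 5:48 AM→6:00 AM, out 2:57 PM→3:00 PM; 9 h 0 min − 15 min = 8 h 45 min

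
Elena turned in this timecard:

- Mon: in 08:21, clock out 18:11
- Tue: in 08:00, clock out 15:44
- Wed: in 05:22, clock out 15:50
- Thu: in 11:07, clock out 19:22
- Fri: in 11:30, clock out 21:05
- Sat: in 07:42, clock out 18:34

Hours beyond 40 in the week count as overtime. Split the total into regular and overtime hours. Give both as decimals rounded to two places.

Mon: 08:21–18:11 = 9 h 50 min
Tue: 08:00–15:44 = 7 h 44 min
Wed: 05:22–15:50 = 10 h 28 min
Thu: 11:07–19:22 = 8 h 15 min
Fri: 11:30–21:05 = 9 h 35 min
Sat: 07:42–18:34 = 10 h 52 min
Total worked: 56 h 44 min = 56.73 h.
Threshold 40 h → overtime 16 h 44 min, regular 40 h 0 min.

Regular 40.00 hours, overtime 16.73 hours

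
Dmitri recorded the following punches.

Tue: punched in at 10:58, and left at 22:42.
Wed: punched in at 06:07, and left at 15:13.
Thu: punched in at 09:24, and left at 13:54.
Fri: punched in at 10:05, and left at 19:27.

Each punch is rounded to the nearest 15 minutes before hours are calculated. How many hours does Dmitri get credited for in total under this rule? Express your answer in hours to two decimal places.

Tue: in 10:58→11:00, out 22:42→22:45; 11 h 45 min
Wed: in 06:07→06:00, out 15:13→15:15; 9 h 15 min
Thu: in 09:24→09:30, out 13:54→14:00; 4 h 30 min
Fri: in 10:05→10:00, out 19:27→19:30; 9 h 30 min
Total credited: 35 h 0 min.

35.00 hours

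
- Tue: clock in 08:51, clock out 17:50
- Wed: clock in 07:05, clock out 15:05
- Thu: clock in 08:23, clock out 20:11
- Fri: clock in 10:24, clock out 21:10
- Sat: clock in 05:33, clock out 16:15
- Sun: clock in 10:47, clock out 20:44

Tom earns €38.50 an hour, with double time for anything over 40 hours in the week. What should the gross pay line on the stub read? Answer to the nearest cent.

€3095.40

Tue: 08:51–17:50 = 8 h 59 min
Wed: 07:05–15:05 = 8 h 0 min
Thu: 08:23–20:11 = 11 h 48 min
Fri: 10:24–21:10 = 10 h 46 min
Sat: 05:33–16:15 = 10 h 42 min
Sun: 10:47–20:44 = 9 h 57 min
Total worked: 60 h 12 min = 3612 min.
Regular 40 h 0 min = 2400 min at €38.50/h; overtime 20 h 12 min = 1212 min at €77.00/h.
Pay = (2400 × €38.50 + 1212 × €77.00) ÷ 60 = €3095.40.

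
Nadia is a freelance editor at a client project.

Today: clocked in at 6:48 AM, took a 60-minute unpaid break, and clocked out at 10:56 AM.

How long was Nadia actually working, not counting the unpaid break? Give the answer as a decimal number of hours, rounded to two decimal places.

3.13 hours

Today: 6:48 AM–10:56 AM = 4 h 8 min; less 60 min break → 3 h 8 min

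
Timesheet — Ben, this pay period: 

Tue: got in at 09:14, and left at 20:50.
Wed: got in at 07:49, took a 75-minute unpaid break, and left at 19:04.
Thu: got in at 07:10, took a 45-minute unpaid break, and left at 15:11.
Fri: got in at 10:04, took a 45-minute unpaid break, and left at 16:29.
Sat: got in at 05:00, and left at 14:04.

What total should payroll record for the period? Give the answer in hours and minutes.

Tue: 09:14–20:50 = 11 h 36 min
Wed: 07:49–19:04 = 11 h 15 min; less 75 min break → 10 h 0 min
Thu: 07:10–15:11 = 8 h 1 min; less 45 min break → 7 h 16 min
Fri: 10:04–16:29 = 6 h 25 min; less 45 min break → 5 h 40 min
Sat: 05:00–14:04 = 9 h 4 min
Total: 11 h 36 min + 10 h 0 min + 7 h 16 min + 5 h 40 min + 9 h 4 min = 43 h 36 min.

43 h 36 min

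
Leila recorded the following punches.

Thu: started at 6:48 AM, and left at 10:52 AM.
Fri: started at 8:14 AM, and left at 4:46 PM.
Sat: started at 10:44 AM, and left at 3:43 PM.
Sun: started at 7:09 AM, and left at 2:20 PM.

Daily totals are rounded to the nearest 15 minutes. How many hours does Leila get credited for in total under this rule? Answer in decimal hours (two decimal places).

24.75 hours

Thu: 6:48 AM–10:52 AM = 4 h 4 min → rounds to 4 h 0 min
Fri: 8:14 AM–4:46 PM = 8 h 32 min → rounds to 8 h 30 min
Sat: 10:44 AM–3:43 PM = 4 h 59 min → rounds to 5 h 0 min
Sun: 7:09 AM–2:20 PM = 7 h 11 min → rounds to 7 h 15 min
Total credited: 24 h 45 min.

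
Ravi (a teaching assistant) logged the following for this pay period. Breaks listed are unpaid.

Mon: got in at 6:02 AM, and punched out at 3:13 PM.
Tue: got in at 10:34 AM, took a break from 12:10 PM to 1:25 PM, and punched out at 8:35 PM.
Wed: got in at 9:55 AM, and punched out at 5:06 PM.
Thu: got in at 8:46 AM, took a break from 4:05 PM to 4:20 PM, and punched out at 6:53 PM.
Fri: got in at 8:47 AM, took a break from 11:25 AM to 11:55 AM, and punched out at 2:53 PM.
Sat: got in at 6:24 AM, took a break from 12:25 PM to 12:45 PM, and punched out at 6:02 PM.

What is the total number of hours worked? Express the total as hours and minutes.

Mon: 6:02 AM–3:13 PM = 9 h 11 min
Tue: 10:34 AM–8:35 PM = 10 h 1 min; less 75 min break → 8 h 46 min
Wed: 9:55 AM–5:06 PM = 7 h 11 min
Thu: 8:46 AM–6:53 PM = 10 h 7 min; less 15 min break → 9 h 52 min
Fri: 8:47 AM–2:53 PM = 6 h 6 min; less 30 min break → 5 h 36 min
Sat: 6:24 AM–6:02 PM = 11 h 38 min; less 20 min break → 11 h 18 min
Total: 9 h 11 min + 8 h 46 min + 7 h 11 min + 9 h 52 min + 5 h 36 min + 11 h 18 min = 51 h 54 min.

51 h 54 min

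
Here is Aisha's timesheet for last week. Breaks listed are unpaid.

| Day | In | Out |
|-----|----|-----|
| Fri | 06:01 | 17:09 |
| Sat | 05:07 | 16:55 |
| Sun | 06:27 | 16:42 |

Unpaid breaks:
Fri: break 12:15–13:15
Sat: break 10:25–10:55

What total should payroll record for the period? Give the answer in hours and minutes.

Fri: 06:01–17:09 = 11 h 8 min; less 60 min break → 10 h 8 min
Sat: 05:07–16:55 = 11 h 48 min; less 30 min break → 11 h 18 min
Sun: 06:27–16:42 = 10 h 15 min
Total: 10 h 8 min + 11 h 18 min + 10 h 15 min = 31 h 41 min.

31 h 41 min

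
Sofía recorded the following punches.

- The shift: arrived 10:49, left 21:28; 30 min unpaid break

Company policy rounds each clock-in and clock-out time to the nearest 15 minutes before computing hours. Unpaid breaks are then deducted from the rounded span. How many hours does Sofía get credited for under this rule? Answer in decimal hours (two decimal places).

10.25 hours

The shift: in 10:49→10:45, out 21:28→21:30; 10 h 45 min − 30 min = 10 h 15 min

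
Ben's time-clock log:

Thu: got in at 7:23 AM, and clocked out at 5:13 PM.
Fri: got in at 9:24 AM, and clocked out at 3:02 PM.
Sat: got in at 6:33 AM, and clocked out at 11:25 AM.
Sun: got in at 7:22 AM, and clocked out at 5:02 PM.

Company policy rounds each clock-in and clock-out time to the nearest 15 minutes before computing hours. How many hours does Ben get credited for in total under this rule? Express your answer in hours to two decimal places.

30.00 hours

Thu: in 7:23 AM→7:30 AM, out 5:13 PM→5:15 PM; 9 h 45 min
Fri: in 9:24 AM→9:30 AM, out 3:02 PM→3:00 PM; 5 h 30 min
Sat: in 6:33 AM→6:30 AM, out 11:25 AM→11:30 AM; 5 h 0 min
Sun: in 7:22 AM→7:15 AM, out 5:02 PM→5:00 PM; 9 h 45 min
Total credited: 30 h 0 min.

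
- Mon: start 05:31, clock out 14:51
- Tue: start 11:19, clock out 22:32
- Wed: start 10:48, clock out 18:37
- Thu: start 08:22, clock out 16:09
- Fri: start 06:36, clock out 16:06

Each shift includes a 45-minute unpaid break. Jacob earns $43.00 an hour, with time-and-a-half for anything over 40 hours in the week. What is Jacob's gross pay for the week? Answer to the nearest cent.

$1842.55

Mon: 05:31–14:51 = 9 h 20 min; less 45 min break → 8 h 35 min
Tue: 11:19–22:32 = 11 h 13 min; less 45 min break → 10 h 28 min
Wed: 10:48–18:37 = 7 h 49 min; less 45 min break → 7 h 4 min
Thu: 08:22–16:09 = 7 h 47 min; less 45 min break → 7 h 2 min
Fri: 06:36–16:06 = 9 h 30 min; less 45 min break → 8 h 45 min
Total worked: 41 h 54 min = 2514 min.
Regular 40 h 0 min = 2400 min at $43.00/h; overtime 1 h 54 min = 114 min at $64.50/h.
Pay = (2400 × $43.00 + 114 × $64.50) ÷ 60 = $1842.55.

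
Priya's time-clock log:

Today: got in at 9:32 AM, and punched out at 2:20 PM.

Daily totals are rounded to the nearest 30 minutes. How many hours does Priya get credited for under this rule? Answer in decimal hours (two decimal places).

Today: 9:32 AM–2:20 PM = 4 h 48 min → rounds to 5 h 0 min

5.00 hours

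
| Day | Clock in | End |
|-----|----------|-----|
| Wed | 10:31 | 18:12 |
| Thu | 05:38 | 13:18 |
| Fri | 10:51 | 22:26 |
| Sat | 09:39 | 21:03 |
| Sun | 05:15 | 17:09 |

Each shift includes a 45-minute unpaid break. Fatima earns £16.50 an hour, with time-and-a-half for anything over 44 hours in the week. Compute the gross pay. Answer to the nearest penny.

Wed: 10:31–18:12 = 7 h 41 min; less 45 min break → 6 h 56 min
Thu: 05:38–13:18 = 7 h 40 min; less 45 min break → 6 h 55 min
Fri: 10:51–22:26 = 11 h 35 min; less 45 min break → 10 h 50 min
Sat: 09:39–21:03 = 11 h 24 min; less 45 min break → 10 h 39 min
Sun: 05:15–17:09 = 11 h 54 min; less 45 min break → 11 h 9 min
Total worked: 46 h 29 min = 2789 min.
Regular 44 h 0 min = 2640 min at £16.50/h; overtime 2 h 29 min = 149 min at £24.75/h.
Pay = (2640 × £16.50 + 149 × £24.75) ÷ 60 = £787.46.

£787.46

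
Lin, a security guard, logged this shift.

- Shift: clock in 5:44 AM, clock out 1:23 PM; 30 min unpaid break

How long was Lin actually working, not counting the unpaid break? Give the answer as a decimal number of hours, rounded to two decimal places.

Shift: 5:44 AM–1:23 PM = 7 h 39 min; less 30 min break → 7 h 9 min

7.15 hours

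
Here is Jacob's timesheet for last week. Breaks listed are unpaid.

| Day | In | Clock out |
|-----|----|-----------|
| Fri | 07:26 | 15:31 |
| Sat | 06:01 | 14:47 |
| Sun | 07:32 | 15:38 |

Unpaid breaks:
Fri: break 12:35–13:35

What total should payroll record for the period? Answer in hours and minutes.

Fri: 07:26–15:31 = 8 h 5 min; less 60 min break → 7 h 5 min
Sat: 06:01–14:47 = 8 h 46 min
Sun: 07:32–15:38 = 8 h 6 min
Total: 7 h 5 min + 8 h 46 min + 8 h 6 min = 23 h 57 min.

23 h 57 min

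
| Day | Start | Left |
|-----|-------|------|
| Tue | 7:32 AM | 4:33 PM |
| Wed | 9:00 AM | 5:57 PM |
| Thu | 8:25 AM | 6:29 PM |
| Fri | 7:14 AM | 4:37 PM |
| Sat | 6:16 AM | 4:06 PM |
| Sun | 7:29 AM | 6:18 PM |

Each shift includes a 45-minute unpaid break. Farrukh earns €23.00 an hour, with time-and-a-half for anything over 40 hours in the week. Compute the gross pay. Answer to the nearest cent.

€1388.05

Tue: 7:32 AM–4:33 PM = 9 h 1 min; less 45 min break → 8 h 16 min
Wed: 9:00 AM–5:57 PM = 8 h 57 min; less 45 min break → 8 h 12 min
Thu: 8:25 AM–6:29 PM = 10 h 4 min; less 45 min break → 9 h 19 min
Fri: 7:14 AM–4:37 PM = 9 h 23 min; less 45 min break → 8 h 38 min
Sat: 6:16 AM–4:06 PM = 9 h 50 min; less 45 min break → 9 h 5 min
Sun: 7:29 AM–6:18 PM = 10 h 49 min; less 45 min break → 10 h 4 min
Total worked: 53 h 34 min = 3214 min.
Regular 40 h 0 min = 2400 min at €23.00/h; overtime 13 h 34 min = 814 min at €34.50/h.
Pay = (2400 × €23.00 + 814 × €34.50) ÷ 60 = €1388.05.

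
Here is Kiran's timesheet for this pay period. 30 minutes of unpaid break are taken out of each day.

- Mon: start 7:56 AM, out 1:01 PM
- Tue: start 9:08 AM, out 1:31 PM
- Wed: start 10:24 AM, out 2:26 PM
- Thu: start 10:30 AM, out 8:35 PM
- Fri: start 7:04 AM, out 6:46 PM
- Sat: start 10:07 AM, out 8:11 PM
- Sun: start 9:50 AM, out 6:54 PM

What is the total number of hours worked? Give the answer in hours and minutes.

Mon: 7:56 AM–1:01 PM = 5 h 5 min; less 30 min break → 4 h 35 min
Tue: 9:08 AM–1:31 PM = 4 h 23 min; less 30 min break → 3 h 53 min
Wed: 10:24 AM–2:26 PM = 4 h 2 min; less 30 min break → 3 h 32 min
Thu: 10:30 AM–8:35 PM = 10 h 5 min; less 30 min break → 9 h 35 min
Fri: 7:04 AM–6:46 PM = 11 h 42 min; less 30 min break → 11 h 12 min
Sat: 10:07 AM–8:11 PM = 10 h 4 min; less 30 min break → 9 h 34 min
Sun: 9:50 AM–6:54 PM = 9 h 4 min; less 30 min break → 8 h 34 min
Total: 4 h 35 min + 3 h 53 min + 3 h 32 min + 9 h 35 min + 11 h 12 min + 9 h 34 min + 8 h 34 min = 50 h 55 min.

50 h 55 min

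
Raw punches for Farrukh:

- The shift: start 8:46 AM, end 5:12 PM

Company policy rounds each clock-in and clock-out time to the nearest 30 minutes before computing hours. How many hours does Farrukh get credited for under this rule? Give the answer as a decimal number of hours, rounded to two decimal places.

The shift: in 8:46 AM→9:00 AM, out 5:12 PM→5:00 PM; 8 h 0 min

8.00 hours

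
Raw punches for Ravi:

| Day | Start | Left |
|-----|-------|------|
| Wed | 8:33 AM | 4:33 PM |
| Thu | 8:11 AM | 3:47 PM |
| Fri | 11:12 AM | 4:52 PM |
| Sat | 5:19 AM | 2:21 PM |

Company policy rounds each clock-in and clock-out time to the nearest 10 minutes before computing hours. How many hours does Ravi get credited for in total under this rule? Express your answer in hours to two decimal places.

Wed: in 8:33 AM→8:30 AM, out 4:33 PM→4:30 PM; 8 h 0 min
Thu: in 8:11 AM→8:10 AM, out 3:47 PM→3:50 PM; 7 h 40 min
Fri: in 11:12 AM→11:10 AM, out 4:52 PM→4:50 PM; 5 h 40 min
Sat: in 5:19 AM→5:20 AM, out 2:21 PM→2:20 PM; 9 h 0 min
Total credited: 30 h 20 min.

30.33 hours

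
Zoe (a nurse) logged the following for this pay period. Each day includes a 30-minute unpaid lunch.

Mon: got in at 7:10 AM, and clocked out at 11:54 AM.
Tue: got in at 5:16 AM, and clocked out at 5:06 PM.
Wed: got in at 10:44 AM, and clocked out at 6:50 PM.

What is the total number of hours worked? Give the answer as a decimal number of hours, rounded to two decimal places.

Mon: 7:10 AM–11:54 AM = 4 h 44 min; less 30 min break → 4 h 14 min
Tue: 5:16 AM–5:06 PM = 11 h 50 min; less 30 min break → 11 h 20 min
Wed: 10:44 AM–6:50 PM = 8 h 6 min; less 30 min break → 7 h 36 min
Total: 4 h 14 min + 11 h 20 min + 7 h 36 min = 23 h 10 min.

23.17 hours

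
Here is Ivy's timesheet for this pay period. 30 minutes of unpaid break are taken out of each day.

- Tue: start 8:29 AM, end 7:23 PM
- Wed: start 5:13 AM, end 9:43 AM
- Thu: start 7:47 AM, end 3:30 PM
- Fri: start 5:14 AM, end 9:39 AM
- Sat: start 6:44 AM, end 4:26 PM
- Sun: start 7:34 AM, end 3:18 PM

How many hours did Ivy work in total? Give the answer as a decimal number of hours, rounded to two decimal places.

Tue: 8:29 AM–7:23 PM = 10 h 54 min; less 30 min break → 10 h 24 min
Wed: 5:13 AM–9:43 AM = 4 h 30 min; less 30 min break → 4 h 0 min
Thu: 7:47 AM–3:30 PM = 7 h 43 min; less 30 min break → 7 h 13 min
Fri: 5:14 AM–9:39 AM = 4 h 25 min; less 30 min break → 3 h 55 min
Sat: 6:44 AM–4:26 PM = 9 h 42 min; less 30 min break → 9 h 12 min
Sun: 7:34 AM–3:18 PM = 7 h 44 min; less 30 min break → 7 h 14 min
Total: 10 h 24 min + 4 h 0 min + 7 h 13 min + 3 h 55 min + 9 h 12 min + 7 h 14 min = 41 h 58 min.

41.97 hours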